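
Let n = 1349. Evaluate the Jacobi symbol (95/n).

0

Reciprocity: 95 ≡ 3 and 1349 ≡ 1 (mod 4), so (95/1349) = +(1349/95).
Reduce top mod 95: now compute (19/95).
Reciprocity: 19 ≡ 3 and 95 ≡ 3 (mod 4), so (19/95) = −(95/19).
Reduce top mod 19: now compute (0/19).
Top reduces to 0: gcd > 1, so the symbol is 0.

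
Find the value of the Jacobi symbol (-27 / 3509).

First reduce: -27 ≡ 3482 (mod 3509).
Pull out 2: since 3509 ≡ 5 (mod 8), (2/3509) = -1.
Reciprocity: 1741 ≡ 1 and 3509 ≡ 1 (mod 4), so (1741/3509) = +(3509/1741).
Reduce top mod 1741: now compute (27/1741).
Reciprocity: 27 ≡ 3 and 1741 ≡ 1 (mod 4), so (27/1741) = +(1741/27).
Reduce top mod 27: now compute (13/27).
Reciprocity: 13 ≡ 1 and 27 ≡ 3 (mod 4), so (13/27) = +(27/13).
Reduce top mod 13: now compute (1/13).
Reached (1/13) = 1. Collecting the sign flips along the way, the symbol is -1.

-1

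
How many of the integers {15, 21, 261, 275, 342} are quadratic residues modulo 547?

4

(15/547) = +1 → QR.
(21/547) = +1 → QR.
(261/547) = +1 → QR.
(275/547) = +1 → QR.
(342/547) = -1 → non-residue.
Total quadratic residues among the 5: 4.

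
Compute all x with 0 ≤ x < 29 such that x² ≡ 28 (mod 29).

29 ≡ 1 (mod 4), so we find a root by search.
Trying successive values, 12² = 144 ≡ 28 (mod 29). The other root is 29 − 12 = 17.

12, 17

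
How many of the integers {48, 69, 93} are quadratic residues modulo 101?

0

(48/101) = -1 → non-residue.
(69/101) = -1 → non-residue.
(93/101) = -1 → non-residue.
Total quadratic residues among the 3: 0.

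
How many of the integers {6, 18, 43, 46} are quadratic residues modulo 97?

(6/97) = +1 → QR.
(18/97) = +1 → QR.
(43/97) = +1 → QR.
(46/97) = -1 → non-residue.
Total quadratic residues among the 4: 3.

3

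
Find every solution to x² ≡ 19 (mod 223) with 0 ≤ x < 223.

58, 165

Since 223 ≡ 3 (mod 4), a square root of 19 is 19^((223+1)/4) = 19^56 mod 223.
Repeated squaring: 19^2≡138, 19^4≡89, 19^8≡116, 19^16≡76, 19^32≡201 (mod 223).
19^56 = 19^(32+16+8) ≡ 58 (mod 223).
Check: 58² = 3364 ≡ 19 (mod 223). The two roots are 58 and 165.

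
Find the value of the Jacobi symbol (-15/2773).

-1

First reduce: -15 ≡ 2758 (mod 2773).
Pull out 2: since 2773 ≡ 5 (mod 8), (2/2773) = -1.
Reciprocity: 1379 ≡ 3 and 2773 ≡ 1 (mod 4), so (1379/2773) = +(2773/1379).
Reduce top mod 1379: now compute (15/1379).
Reciprocity: 15 ≡ 3 and 1379 ≡ 3 (mod 4), so (15/1379) = −(1379/15).
Reduce top mod 15: now compute (14/15).
Pull out 2: since 15 ≡ 7 (mod 8), (2/15) = +1.
Reciprocity: 7 ≡ 3 and 15 ≡ 3 (mod 4), so (7/15) = −(15/7).
Reduce top mod 7: now compute (1/7).
Reached (1/7) = 1. Collecting the sign flips along the way, the symbol is -1.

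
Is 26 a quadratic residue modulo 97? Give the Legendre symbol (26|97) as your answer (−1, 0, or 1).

Pull out 2: since 97 ≡ 1 (mod 8), (2/97) = +1.
Reciprocity: 13 ≡ 1 and 97 ≡ 1 (mod 4), so (13/97) = +(97/13).
Reduce top mod 13: now compute (6/13).
Pull out 2: since 13 ≡ 5 (mod 8), (2/13) = -1.
Reciprocity: 3 ≡ 3 and 13 ≡ 1 (mod 4), so (3/13) = +(13/3).
Reduce top mod 3: now compute (1/3).
Reached (1/3) = 1. Collecting the sign flips along the way, the symbol is -1.

-1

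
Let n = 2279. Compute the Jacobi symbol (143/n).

1

Reciprocity: 143 ≡ 3 and 2279 ≡ 3 (mod 4), so (143/2279) = −(2279/143).
Reduce top mod 143: now compute (134/143).
Pull out 2: since 143 ≡ 7 (mod 8), (2/143) = +1.
Reciprocity: 67 ≡ 3 and 143 ≡ 3 (mod 4), so (67/143) = −(143/67).
Reduce top mod 67: now compute (9/67).
Reciprocity: 9 ≡ 1 and 67 ≡ 3 (mod 4), so (9/67) = +(67/9).
Reduce top mod 9: now compute (4/9).
Pull out 2^2: since 9 ≡ 1 (mod 8), (2/9) = +1, so (2/9)^2 = +1.
Reached (1/9) = 1. Collecting the sign flips along the way, the symbol is +1.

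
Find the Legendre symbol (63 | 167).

1

Reciprocity: 63 ≡ 3 and 167 ≡ 3 (mod 4), so (63/167) = −(167/63).
Reduce top mod 63: now compute (41/63).
Reciprocity: 41 ≡ 1 and 63 ≡ 3 (mod 4), so (41/63) = +(63/41).
Reduce top mod 41: now compute (22/41).
Pull out 2: since 41 ≡ 1 (mod 8), (2/41) = +1.
Reciprocity: 11 ≡ 3 and 41 ≡ 1 (mod 4), so (11/41) = +(41/11).
Reduce top mod 11: now compute (8/11).
Pull out 2^3: since 11 ≡ 3 (mod 8), (2/11) = -1, so (2/11)^3 = -1.
Reached (1/11) = 1. Collecting the sign flips along the way, the symbol is +1.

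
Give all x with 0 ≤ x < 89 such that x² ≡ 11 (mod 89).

10, 79

89 ≡ 1 (mod 4), so we find a root by search.
Trying successive values, 10² = 100 ≡ 11 (mod 89). The other root is 89 − 10 = 79.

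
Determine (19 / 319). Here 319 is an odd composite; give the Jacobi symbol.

Reciprocity: 19 ≡ 3 and 319 ≡ 3 (mod 4), so (19/319) = −(319/19).
Reduce top mod 19: now compute (15/19).
Reciprocity: 15 ≡ 3 and 19 ≡ 3 (mod 4), so (15/19) = −(19/15).
Reduce top mod 15: now compute (4/15).
Pull out 2^2: since 15 ≡ 7 (mod 8), (2/15) = +1, so (2/15)^2 = +1.
Reached (1/15) = 1. Collecting the sign flips along the way, the symbol is +1.

1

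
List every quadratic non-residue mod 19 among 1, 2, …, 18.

Square k = 1,…,9 (k and 19−k give the same square):
1²=1, 2²=4, 3²=9, 4²=16, 5²≡6, 6²≡17, 7²≡11, 8²≡7, 9²≡5 (mod 19).
The residues are {1, 4, 5, 6, 7, 9, 11, 16, 17}; the non-residues are the remaining 9 nonzero classes.

2, 3, 8, 10, 12, 13, 14, 15, 18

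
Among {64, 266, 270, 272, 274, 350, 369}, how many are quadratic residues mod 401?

3

(64/401) = +1 → QR.
(266/401) = -1 → non-residue.
(270/401) = -1 → non-residue.
(272/401) = -1 → non-residue.
(274/401) = -1 → non-residue.
(350/401) = +1 → QR.
(369/401) = +1 → QR.
Total quadratic residues among the 7: 3.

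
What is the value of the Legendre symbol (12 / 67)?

-1

Euler's criterion: (12/67) ≡ 12^33 (mod 67).
12^2 ≡ 10 (mod 67)
12^4 ≡ 33 (mod 67)
12^8 ≡ 17 (mod 67)
12^16 ≡ 21 (mod 67)
12^32 ≡ 39 (mod 67)
12^33 = 12^(32+1) ≡ 66 (mod 67).
Result is 66 ≡ −1, so (12/67) = −1.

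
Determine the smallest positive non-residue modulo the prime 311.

11

(2/311) = +1, so 2 is a residue.
(3/311) = +1, so 3 is a residue.
(4/311) = +1, so 4 is a residue.
(5/311) = +1, so 5 is a residue.
(6/311) = +1, so 6 is a residue.
(7/311) = +1, so 7 is a residue.
(8/311) = +1, so 8 is a residue.
(9/311) = +1, so 9 is a residue.
(10/311) = +1, so 10 is a residue.
(11/311) = −1, so 11 is the smallest positive non-residue mod 311.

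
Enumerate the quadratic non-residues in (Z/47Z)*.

Square k = 1,…,23 (k and 47−k give the same square):
1²=1, 2²=4, 3²=9, 4²=16, 5²=25, 6²=36, 7²≡2, 8²≡17, 9²≡34, 10²≡6, 11²≡27, 12²≡3, 13²≡28, 14²≡8, 15²≡37, 16²≡21, 17²≡7, 18²≡42, 19²≡32, 20²≡24, 21²≡18, 22²≡14, 23²≡12 (mod 47).
The residues are {1, 2, 3, 4, 6, 7, 8, 9, 12, 14, 16, 17, 18, 21, 24, 25, 27, 28, 32, 34, 36, 37, 42}; the non-residues are the remaining 23 nonzero classes.

5 10 11 13 15 19 20 22 23 26 29 30 31 33 35 38 39 40 41 43 44 45 46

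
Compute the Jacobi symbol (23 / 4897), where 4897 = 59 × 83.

-1

Reciprocity: 23 ≡ 3 and 4897 ≡ 1 (mod 4), so (23/4897) = +(4897/23).
Reduce top mod 23: now compute (21/23).
Reciprocity: 21 ≡ 1 and 23 ≡ 3 (mod 4), so (21/23) = +(23/21).
Reduce top mod 21: now compute (2/21).
Pull out 2: since 21 ≡ 5 (mod 8), (2/21) = -1.
Reached (1/21) = 1. Collecting the sign flips along the way, the symbol is -1.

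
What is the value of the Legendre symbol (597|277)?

First reduce: 597 ≡ 43 (mod 277).
Reciprocity: 43 ≡ 3 and 277 ≡ 1 (mod 4), so (43/277) = +(277/43).
Reduce top mod 43: now compute (19/43).
Reciprocity: 19 ≡ 3 and 43 ≡ 3 (mod 4), so (19/43) = −(43/19).
Reduce top mod 19: now compute (5/19).
Reciprocity: 5 ≡ 1 and 19 ≡ 3 (mod 4), so (5/19) = +(19/5).
Reduce top mod 5: now compute (4/5).
Pull out 2^2: since 5 ≡ 5 (mod 8), (2/5) = -1, so (2/5)^2 = +1.
Reached (1/5) = 1. Collecting the sign flips along the way, the symbol is -1.

-1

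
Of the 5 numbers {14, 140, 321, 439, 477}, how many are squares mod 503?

1

(14/503) = +1 → QR.
(140/503) = -1 → non-residue.
(321/503) = -1 → non-residue.
(439/503) = -1 → non-residue.
(477/503) = -1 → non-residue.
Total quadratic residues among the 5: 1.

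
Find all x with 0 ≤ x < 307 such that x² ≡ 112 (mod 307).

Since 307 ≡ 3 (mod 4), a square root of 112 is 112^((307+1)/4) = 112^77 mod 307.
Repeated squaring: 112^2≡264, 112^4≡7, 112^8≡49, 112^16≡252, 112^32≡262, 112^64≡183 (mod 307).
112^77 = 112^(64+8+4+1) ≡ 135 (mod 307).
Check: 135² = 18225 ≡ 112 (mod 307). The two roots are 135 and 172.

135, 172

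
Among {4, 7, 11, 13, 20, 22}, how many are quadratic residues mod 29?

(4/29) = +1 → QR.
(7/29) = +1 → QR.
(11/29) = -1 → non-residue.
(13/29) = +1 → QR.
(20/29) = +1 → QR.
(22/29) = +1 → QR.
Total quadratic residues among the 6: 5.

5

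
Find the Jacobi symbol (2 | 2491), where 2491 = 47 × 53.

-1

Pull out 2: since 2491 ≡ 3 (mod 8), (2/2491) = -1.
Reached (1/2491) = 1. Collecting the sign flips along the way, the symbol is -1.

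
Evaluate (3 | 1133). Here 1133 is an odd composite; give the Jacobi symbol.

-1

Reciprocity: 3 ≡ 3 and 1133 ≡ 1 (mod 4), so (3/1133) = +(1133/3).
Reduce top mod 3: now compute (2/3).
Pull out 2: since 3 ≡ 3 (mod 8), (2/3) = -1.
Reached (1/3) = 1. Collecting the sign flips along the way, the symbol is -1.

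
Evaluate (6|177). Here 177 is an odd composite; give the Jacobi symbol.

Pull out 2: since 177 ≡ 1 (mod 8), (2/177) = +1.
Reciprocity: 3 ≡ 3 and 177 ≡ 1 (mod 4), so (3/177) = +(177/3).
Reduce top mod 3: now compute (0/3).
Top reduces to 0: gcd > 1, so the symbol is 0.

0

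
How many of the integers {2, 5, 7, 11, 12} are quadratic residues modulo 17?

1

(2/17) = +1 → QR.
(5/17) = -1 → non-residue.
(7/17) = -1 → non-residue.
(11/17) = -1 → non-residue.
(12/17) = -1 → non-residue.
Total quadratic residues among the 5: 1.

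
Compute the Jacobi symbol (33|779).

-1

Reciprocity: 33 ≡ 1 and 779 ≡ 3 (mod 4), so (33/779) = +(779/33).
Reduce top mod 33: now compute (20/33).
Pull out 2^2: since 33 ≡ 1 (mod 8), (2/33) = +1, so (2/33)^2 = +1.
Reciprocity: 5 ≡ 1 and 33 ≡ 1 (mod 4), so (5/33) = +(33/5).
Reduce top mod 5: now compute (3/5).
Reciprocity: 3 ≡ 3 and 5 ≡ 1 (mod 4), so (3/5) = +(5/3).
Reduce top mod 3: now compute (2/3).
Pull out 2: since 3 ≡ 3 (mod 8), (2/3) = -1.
Reached (1/3) = 1. Collecting the sign flips along the way, the symbol is -1.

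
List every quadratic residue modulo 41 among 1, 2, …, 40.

Square k = 1,…,20 (k and 41−k give the same square):
1²=1, 2²=4, 3²=9, 4²=16, 5²=25, 6²=36, 7²≡8, 8²≡23, 9²≡40, 10²≡18, 11²≡39, 12²≡21, 13²≡5, 14²≡32, 15²≡20, 16²≡10, 17²≡2, 18²≡37, 19²≡33, 20²≡31 (mod 41).
So the quadratic residues mod 41 are {1, 2, 4, 5, 8, 9, 10, 16, 18, 20, 21, 23, 25, 31, 32, 33, 36, 37, 39, 40}.

1,2,4,5,8,9,10,16,18,20,21,23,25,31,32,33,36,37,39,40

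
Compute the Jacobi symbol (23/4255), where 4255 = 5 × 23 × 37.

Reciprocity: 23 ≡ 3 and 4255 ≡ 3 (mod 4), so (23/4255) = −(4255/23).
Reduce top mod 23: now compute (0/23).
Top reduces to 0: gcd > 1, so the symbol is 0.

0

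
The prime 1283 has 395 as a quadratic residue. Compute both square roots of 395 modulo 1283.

Since 1283 ≡ 3 (mod 4), a square root of 395 is 395^((1283+1)/4) = 395^321 mod 1283.
Repeated squaring: 395^2≡782, 395^4≡816, 395^8≡1262, 395^16≡441, 395^32≡748, 395^64≡116, 395^128≡626, 395^256≡561 (mod 1283).
395^321 = 395^(256+64+1) ≡ 115 (mod 1283).
Check: 115² = 13225 ≡ 395 (mod 1283). The two roots are 115 and 1168.

115, 1168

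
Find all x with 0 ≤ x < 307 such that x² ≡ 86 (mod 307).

Since 307 ≡ 3 (mod 4), a square root of 86 is 86^((307+1)/4) = 86^77 mod 307.
Repeated squaring: 86^2≡28, 86^4≡170, 86^8≡42, 86^16≡229, 86^32≡251, 86^64≡66 (mod 307).
86^77 = 86^(64+8+4+1) ≡ 184 (mod 307).
Check: 184² = 33856 ≡ 86 (mod 307). The two roots are 123 and 184.

123, 184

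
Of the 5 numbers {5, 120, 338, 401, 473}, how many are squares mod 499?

3

(5/499) = +1 → QR.
(120/499) = +1 → QR.
(338/499) = -1 → non-residue.
(401/499) = +1 → QR.
(473/499) = -1 → non-residue.
Total quadratic residues among the 5: 3.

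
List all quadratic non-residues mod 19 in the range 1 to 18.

2, 3, 8, 10, 12, 13, 14, 15, 18

Square k = 1,…,9 (k and 19−k give the same square):
1²=1, 2²=4, 3²=9, 4²=16, 5²≡6, 6²≡17, 7²≡11, 8²≡7, 9²≡5 (mod 19).
The residues are {1, 4, 5, 6, 7, 9, 11, 16, 17}; the non-residues are the remaining 9 nonzero classes.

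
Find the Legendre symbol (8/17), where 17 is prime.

Euler's criterion: (8/17) ≡ 8^8 (mod 17).
8^2 ≡ 13 (mod 17)
8^4 ≡ 16 (mod 17)
8^8 ≡ 1 (mod 17)
8^8 = 8^(8) ≡ 1 (mod 17).
Result is 1, so (8/17) = 1.

1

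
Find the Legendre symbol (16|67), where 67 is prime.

1

Pull out 2^4: since 67 ≡ 3 (mod 8), (2/67) = -1, so (2/67)^4 = +1.
Reached (1/67) = 1. Collecting the sign flips along the way, the symbol is +1.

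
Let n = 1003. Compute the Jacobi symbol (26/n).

Pull out 2: since 1003 ≡ 3 (mod 8), (2/1003) = -1.
Reciprocity: 13 ≡ 1 and 1003 ≡ 3 (mod 4), so (13/1003) = +(1003/13).
Reduce top mod 13: now compute (2/13).
Pull out 2: since 13 ≡ 5 (mod 8), (2/13) = -1.
Reached (1/13) = 1. Collecting the sign flips along the way, the symbol is +1.

1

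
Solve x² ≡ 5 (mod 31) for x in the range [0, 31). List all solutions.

6, 25

Since 31 ≡ 3 (mod 4), a square root of 5 is 5^((31+1)/4) = 5^8 mod 31.
Repeated squaring: 5^2≡25, 5^4≡5, 5^8≡25 (mod 31).
5^8 = 5^(8) ≡ 25 (mod 31).
Check: 25² = 625 ≡ 5 (mod 31). The two roots are 6 and 25.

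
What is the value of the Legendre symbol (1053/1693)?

1

Reciprocity: 1053 ≡ 1 and 1693 ≡ 1 (mod 4), so (1053/1693) = +(1693/1053).
Reduce top mod 1053: now compute (640/1053).
Pull out 2^7: since 1053 ≡ 5 (mod 8), (2/1053) = -1, so (2/1053)^7 = -1.
Reciprocity: 5 ≡ 1 and 1053 ≡ 1 (mod 4), so (5/1053) = +(1053/5).
Reduce top mod 5: now compute (3/5).
Reciprocity: 3 ≡ 3 and 5 ≡ 1 (mod 4), so (3/5) = +(5/3).
Reduce top mod 3: now compute (2/3).
Pull out 2: since 3 ≡ 3 (mod 8), (2/3) = -1.
Reached (1/3) = 1. Collecting the sign flips along the way, the symbol is +1.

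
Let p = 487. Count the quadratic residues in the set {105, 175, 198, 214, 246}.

(105/487) = -1 → non-residue.
(175/487) = -1 → non-residue.
(198/487) = -1 → non-residue.
(214/487) = +1 → QR.
(246/487) = -1 → non-residue.
Total quadratic residues among the 5: 1.

1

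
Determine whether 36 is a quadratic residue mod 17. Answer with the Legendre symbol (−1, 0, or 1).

First reduce: 36 ≡ 2 (mod 17).
Pull out 2: since 17 ≡ 1 (mod 8), (2/17) = +1.
Reached (1/17) = 1. Collecting the sign flips along the way, the symbol is +1.

1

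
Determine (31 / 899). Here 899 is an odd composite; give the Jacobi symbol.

0

Reciprocity: 31 ≡ 3 and 899 ≡ 3 (mod 4), so (31/899) = −(899/31).
Reduce top mod 31: now compute (0/31).
Top reduces to 0: gcd > 1, so the symbol is 0.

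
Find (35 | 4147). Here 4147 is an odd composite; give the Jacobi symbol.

-1

Reciprocity: 35 ≡ 3 and 4147 ≡ 3 (mod 4), so (35/4147) = −(4147/35).
Reduce top mod 35: now compute (17/35).
Reciprocity: 17 ≡ 1 and 35 ≡ 3 (mod 4), so (17/35) = +(35/17).
Reduce top mod 17: now compute (1/17).
Reached (1/17) = 1. Collecting the sign flips along the way, the symbol is -1.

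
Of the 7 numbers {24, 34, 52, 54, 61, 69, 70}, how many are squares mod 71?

(24/71) = +1 → QR.
(34/71) = -1 → non-residue.
(52/71) = -1 → non-residue.
(54/71) = +1 → QR.
(61/71) = -1 → non-residue.
(69/71) = -1 → non-residue.
(70/71) = -1 → non-residue.
Total quadratic residues among the 7: 2.

2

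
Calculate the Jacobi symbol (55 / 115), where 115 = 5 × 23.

0

Reciprocity: 55 ≡ 3 and 115 ≡ 3 (mod 4), so (55/115) = −(115/55).
Reduce top mod 55: now compute (5/55).
Reciprocity: 5 ≡ 1 and 55 ≡ 3 (mod 4), so (5/55) = +(55/5).
Reduce top mod 5: now compute (0/5).
Top reduces to 0: gcd > 1, so the symbol is 0.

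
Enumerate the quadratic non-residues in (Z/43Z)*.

2,3,5,7,8,12,18,19,20,22,26,27,28,29,30,32,33,34,37,39,42

Square k = 1,…,21 (k and 43−k give the same square):
1²=1, 2²=4, 3²=9, 4²=16, 5²=25, 6²=36, 7²≡6, 8²≡21, 9²≡38, 10²≡14, 11²≡35, 12²≡15, 13²≡40, 14²≡24, 15²≡10, 16²≡41, 17²≡31, 18²≡23, 19²≡17, 20²≡13, 21²≡11 (mod 43).
The residues are {1, 4, 6, 9, 10, 11, 13, 14, 15, 16, 17, 21, 23, 24, 25, 31, 35, 36, 38, 40, 41}; the non-residues are the remaining 21 nonzero classes.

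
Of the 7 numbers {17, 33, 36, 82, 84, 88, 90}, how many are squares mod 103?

(17/103) = +1 → QR.
(33/103) = +1 → QR.
(36/103) = +1 → QR.
(82/103) = +1 → QR.
(84/103) = -1 → non-residue.
(88/103) = -1 → non-residue.
(90/103) = -1 → non-residue.
Total quadratic residues among the 7: 4.

4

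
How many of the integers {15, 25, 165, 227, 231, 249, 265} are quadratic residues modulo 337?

(15/337) = -1 → non-residue.
(25/337) = +1 → QR.
(165/337) = +1 → QR.
(227/337) = +1 → QR.
(231/337) = -1 → non-residue.
(249/337) = -1 → non-residue.
(265/337) = +1 → QR.
Total quadratic residues among the 7: 4.

4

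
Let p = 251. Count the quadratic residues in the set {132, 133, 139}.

0

(132/251) = -1 → non-residue.
(133/251) = -1 → non-residue.
(139/251) = -1 → non-residue.
Total quadratic residues among the 3: 0.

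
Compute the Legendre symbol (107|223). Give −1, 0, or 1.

Reciprocity: 107 ≡ 3 and 223 ≡ 3 (mod 4), so (107/223) = −(223/107).
Reduce top mod 107: now compute (9/107).
Reciprocity: 9 ≡ 1 and 107 ≡ 3 (mod 4), so (9/107) = +(107/9).
Reduce top mod 9: now compute (8/9).
Pull out 2^3: since 9 ≡ 1 (mod 8), (2/9) = +1, so (2/9)^3 = +1.
Reached (1/9) = 1. Collecting the sign flips along the way, the symbol is -1.

-1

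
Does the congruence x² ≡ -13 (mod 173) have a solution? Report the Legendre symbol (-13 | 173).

Euler's criterion: (-13/173) ≡ 160^86 (mod 173).
160^2 ≡ 169 (mod 173)
160^4 ≡ 16 (mod 173)
160^8 ≡ 83 (mod 173)
160^16 ≡ 142 (mod 173)
160^32 ≡ 96 (mod 173)
160^64 ≡ 47 (mod 173)
160^86 = 160^(64+16+4+2) ≡ 1 (mod 173).
Result is 1, so (-13/173) = 1.

1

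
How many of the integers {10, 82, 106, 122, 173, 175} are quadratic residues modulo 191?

(10/191) = +1 → QR.
(82/191) = -1 → non-residue.
(106/191) = -1 → non-residue.
(122/191) = -1 → non-residue.
(173/191) = -1 → non-residue.
(175/191) = -1 → non-residue.
Total quadratic residues among the 6: 1.

1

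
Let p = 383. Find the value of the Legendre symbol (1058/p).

1

First reduce: 1058 ≡ 292 (mod 383).
Pull out 2^2: since 383 ≡ 7 (mod 8), (2/383) = +1, so (2/383)^2 = +1.
Reciprocity: 73 ≡ 1 and 383 ≡ 3 (mod 4), so (73/383) = +(383/73).
Reduce top mod 73: now compute (18/73).
Pull out 2: since 73 ≡ 1 (mod 8), (2/73) = +1.
Reciprocity: 9 ≡ 1 and 73 ≡ 1 (mod 4), so (9/73) = +(73/9).
Reduce top mod 9: now compute (1/9).
Reached (1/9) = 1. Collecting the sign flips along the way, the symbol is +1.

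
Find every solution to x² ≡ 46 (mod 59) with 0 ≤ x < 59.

20, 39

Since 59 ≡ 3 (mod 4), a square root of 46 is 46^((59+1)/4) = 46^15 mod 59.
Repeated squaring: 46^2≡51, 46^4≡5, 46^8≡25 (mod 59).
46^15 = 46^(8+4+2+1) ≡ 20 (mod 59).
Check: 20² = 400 ≡ 46 (mod 59). The two roots are 20 and 39.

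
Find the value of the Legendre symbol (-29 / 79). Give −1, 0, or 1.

1

First reduce: -29 ≡ 50 (mod 79).
Pull out 2: since 79 ≡ 7 (mod 8), (2/79) = +1.
Reciprocity: 25 ≡ 1 and 79 ≡ 3 (mod 4), so (25/79) = +(79/25).
Reduce top mod 25: now compute (4/25).
Pull out 2^2: since 25 ≡ 1 (mod 8), (2/25) = +1, so (2/25)^2 = +1.
Reached (1/25) = 1. Collecting the sign flips along the way, the symbol is +1.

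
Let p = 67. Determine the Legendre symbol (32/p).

-1

Euler's criterion: (32/67) ≡ 32^33 (mod 67).
32^2 ≡ 19 (mod 67)
32^4 ≡ 26 (mod 67)
32^8 ≡ 6 (mod 67)
32^16 ≡ 36 (mod 67)
32^32 ≡ 23 (mod 67)
32^33 = 32^(32+1) ≡ 66 (mod 67).
Result is 66 ≡ −1, so (32/67) = −1.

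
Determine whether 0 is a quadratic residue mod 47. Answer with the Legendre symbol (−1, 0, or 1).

0

Top reduces to 0: gcd > 1, so the symbol is 0.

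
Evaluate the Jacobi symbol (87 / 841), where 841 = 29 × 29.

Reciprocity: 87 ≡ 3 and 841 ≡ 1 (mod 4), so (87/841) = +(841/87).
Reduce top mod 87: now compute (58/87).
Pull out 2: since 87 ≡ 7 (mod 8), (2/87) = +1.
Reciprocity: 29 ≡ 1 and 87 ≡ 3 (mod 4), so (29/87) = +(87/29).
Reduce top mod 29: now compute (0/29).
Top reduces to 0: gcd > 1, so the symbol is 0.

0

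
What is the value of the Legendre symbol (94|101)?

-1

Pull out 2: since 101 ≡ 5 (mod 8), (2/101) = -1.
Reciprocity: 47 ≡ 3 and 101 ≡ 1 (mod 4), so (47/101) = +(101/47).
Reduce top mod 47: now compute (7/47).
Reciprocity: 7 ≡ 3 and 47 ≡ 3 (mod 4), so (7/47) = −(47/7).
Reduce top mod 7: now compute (5/7).
Reciprocity: 5 ≡ 1 and 7 ≡ 3 (mod 4), so (5/7) = +(7/5).
Reduce top mod 5: now compute (2/5).
Pull out 2: since 5 ≡ 5 (mod 8), (2/5) = -1.
Reached (1/5) = 1. Collecting the sign flips along the way, the symbol is -1.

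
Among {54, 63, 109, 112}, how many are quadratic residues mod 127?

(54/127) = -1 → non-residue.
(63/127) = -1 → non-residue.
(109/127) = -1 → non-residue.
(112/127) = -1 → non-residue.
Total quadratic residues among the 4: 0.

0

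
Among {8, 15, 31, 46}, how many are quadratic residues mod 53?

2

(8/53) = -1 → non-residue.
(15/53) = +1 → QR.
(31/53) = -1 → non-residue.
(46/53) = +1 → QR.
Total quadratic residues among the 4: 2.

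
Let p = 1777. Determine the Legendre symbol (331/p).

1

Reciprocity: 331 ≡ 3 and 1777 ≡ 1 (mod 4), so (331/1777) = +(1777/331).
Reduce top mod 331: now compute (122/331).
Pull out 2: since 331 ≡ 3 (mod 8), (2/331) = -1.
Reciprocity: 61 ≡ 1 and 331 ≡ 3 (mod 4), so (61/331) = +(331/61).
Reduce top mod 61: now compute (26/61).
Pull out 2: since 61 ≡ 5 (mod 8), (2/61) = -1.
Reciprocity: 13 ≡ 1 and 61 ≡ 1 (mod 4), so (13/61) = +(61/13).
Reduce top mod 13: now compute (9/13).
Reciprocity: 9 ≡ 1 and 13 ≡ 1 (mod 4), so (9/13) = +(13/9).
Reduce top mod 9: now compute (4/9).
Pull out 2^2: since 9 ≡ 1 (mod 8), (2/9) = +1, so (2/9)^2 = +1.
Reached (1/9) = 1. Collecting the sign flips along the way, the symbol is +1.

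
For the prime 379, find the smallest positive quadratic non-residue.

(2/379) = −1, so 2 is the smallest positive non-residue mod 379.

2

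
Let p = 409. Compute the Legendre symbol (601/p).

1

First reduce: 601 ≡ 192 (mod 409).
Pull out 2^6: since 409 ≡ 1 (mod 8), (2/409) = +1, so (2/409)^6 = +1.
Reciprocity: 3 ≡ 3 and 409 ≡ 1 (mod 4), so (3/409) = +(409/3).
Reduce top mod 3: now compute (1/3).
Reached (1/3) = 1. Collecting the sign flips along the way, the symbol is +1.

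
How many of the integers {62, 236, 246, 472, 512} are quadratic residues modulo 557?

2

(62/557) = +1 → QR.
(236/557) = +1 → QR.
(246/557) = -1 → non-residue.
(472/557) = -1 → non-residue.
(512/557) = -1 → non-residue.
Total quadratic residues among the 5: 2.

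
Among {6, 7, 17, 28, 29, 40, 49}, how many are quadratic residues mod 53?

7

(6/53) = +1 → QR.
(7/53) = +1 → QR.
(17/53) = +1 → QR.
(28/53) = +1 → QR.
(29/53) = +1 → QR.
(40/53) = +1 → QR.
(49/53) = +1 → QR.
Total quadratic residues among the 7: 7.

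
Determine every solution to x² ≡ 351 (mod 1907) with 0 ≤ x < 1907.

Since 1907 ≡ 3 (mod 4), a square root of 351 is 351^((1907+1)/4) = 351^477 mod 1907.
Repeated squaring: 351^2≡1153, 351^4≡230, 351^8≡1411, 351^16≡13, 351^32≡169, 351^64≡1863, 351^128≡29, 351^256≡841 (mod 1907).
351^477 = 351^(256+128+64+16+8+4+1) ≡ 544 (mod 1907).
Check: 544² = 295936 ≡ 351 (mod 1907). The two roots are 544 and 1363.

544, 1363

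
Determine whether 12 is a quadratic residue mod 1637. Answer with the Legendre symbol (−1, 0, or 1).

-1

Pull out 2^2: since 1637 ≡ 5 (mod 8), (2/1637) = -1, so (2/1637)^2 = +1.
Reciprocity: 3 ≡ 3 and 1637 ≡ 1 (mod 4), so (3/1637) = +(1637/3).
Reduce top mod 3: now compute (2/3).
Pull out 2: since 3 ≡ 3 (mod 8), (2/3) = -1.
Reached (1/3) = 1. Collecting the sign flips along the way, the symbol is -1.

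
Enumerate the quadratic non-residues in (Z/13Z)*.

Square k = 1,…,6 (k and 13−k give the same square):
1²=1, 2²=4, 3²=9, 4²≡3, 5²≡12, 6²≡10 (mod 13).
The residues are {1, 3, 4, 9, 10, 12}; the non-residues are the remaining 6 nonzero classes.

2,5,6,7,8,11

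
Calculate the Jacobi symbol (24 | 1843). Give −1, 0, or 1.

1

Pull out 2^3: since 1843 ≡ 3 (mod 8), (2/1843) = -1, so (2/1843)^3 = -1.
Reciprocity: 3 ≡ 3 and 1843 ≡ 3 (mod 4), so (3/1843) = −(1843/3).
Reduce top mod 3: now compute (1/3).
Reached (1/3) = 1. Collecting the sign flips along the way, the symbol is +1.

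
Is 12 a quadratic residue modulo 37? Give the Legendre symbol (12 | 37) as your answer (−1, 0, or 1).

Pull out 2^2: since 37 ≡ 5 (mod 8), (2/37) = -1, so (2/37)^2 = +1.
Reciprocity: 3 ≡ 3 and 37 ≡ 1 (mod 4), so (3/37) = +(37/3).
Reduce top mod 3: now compute (1/3).
Reached (1/3) = 1. Collecting the sign flips along the way, the symbol is +1.

1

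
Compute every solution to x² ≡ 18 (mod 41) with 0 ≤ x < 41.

10, 31

41 ≡ 1 (mod 4), so we find a root by search.
Trying successive values, 10² = 100 ≡ 18 (mod 41). The other root is 41 − 10 = 31.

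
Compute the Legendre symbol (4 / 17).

1

Euler's criterion: (4/17) ≡ 4^8 (mod 17).
4^2 ≡ 16 (mod 17)
4^4 ≡ 1 (mod 17)
4^8 ≡ 1 (mod 17)
4^8 = 4^(8) ≡ 1 (mod 17).
Result is 1, so (4/17) = 1.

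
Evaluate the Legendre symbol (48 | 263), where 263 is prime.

Pull out 2^4: since 263 ≡ 7 (mod 8), (2/263) = +1, so (2/263)^4 = +1.
Reciprocity: 3 ≡ 3 and 263 ≡ 3 (mod 4), so (3/263) = −(263/3).
Reduce top mod 3: now compute (2/3).
Pull out 2: since 3 ≡ 3 (mod 8), (2/3) = -1.
Reached (1/3) = 1. Collecting the sign flips along the way, the symbol is +1.

1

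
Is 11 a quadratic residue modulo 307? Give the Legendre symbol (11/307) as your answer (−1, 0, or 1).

1

Euler's criterion: (11/307) ≡ 11^153 (mod 307).
11^2 ≡ 121 (mod 307)
11^4 ≡ 212 (mod 307)
11^8 ≡ 122 (mod 307)
11^16 ≡ 148 (mod 307)
11^32 ≡ 107 (mod 307)
11^64 ≡ 90 (mod 307)
11^128 ≡ 118 (mod 307)
11^153 = 11^(128+16+8+1) ≡ 1 (mod 307).
Result is 1, so (11/307) = 1.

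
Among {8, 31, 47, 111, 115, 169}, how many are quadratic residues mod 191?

3

(8/191) = +1 → QR.
(31/191) = -1 → non-residue.
(47/191) = -1 → non-residue.
(111/191) = -1 → non-residue.
(115/191) = +1 → QR.
(169/191) = +1 → QR.
Total quadratic residues among the 6: 3.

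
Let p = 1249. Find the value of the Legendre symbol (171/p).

Reciprocity: 171 ≡ 3 and 1249 ≡ 1 (mod 4), so (171/1249) = +(1249/171).
Reduce top mod 171: now compute (52/171).
Pull out 2^2: since 171 ≡ 3 (mod 8), (2/171) = -1, so (2/171)^2 = +1.
Reciprocity: 13 ≡ 1 and 171 ≡ 3 (mod 4), so (13/171) = +(171/13).
Reduce top mod 13: now compute (2/13).
Pull out 2: since 13 ≡ 5 (mod 8), (2/13) = -1.
Reached (1/13) = 1. Collecting the sign flips along the way, the symbol is -1.

-1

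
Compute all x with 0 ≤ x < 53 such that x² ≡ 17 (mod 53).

53 ≡ 1 (mod 4), so we find a root by search.
Trying successive values, 21² = 441 ≡ 17 (mod 53). The other root is 53 − 21 = 32.

21, 32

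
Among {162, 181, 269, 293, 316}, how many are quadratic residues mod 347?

(162/347) = -1 → non-residue.
(181/347) = +1 → QR.
(269/347) = +1 → QR.
(293/347) = +1 → QR.
(316/347) = -1 → non-residue.
Total quadratic residues among the 5: 3.

3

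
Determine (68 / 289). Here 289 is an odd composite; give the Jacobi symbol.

0

Pull out 2^2: since 289 ≡ 1 (mod 8), (2/289) = +1, so (2/289)^2 = +1.
Reciprocity: 17 ≡ 1 and 289 ≡ 1 (mod 4), so (17/289) = +(289/17).
Reduce top mod 17: now compute (0/17).
Top reduces to 0: gcd > 1, so the symbol is 0.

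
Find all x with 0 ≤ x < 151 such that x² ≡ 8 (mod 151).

Since 151 ≡ 3 (mod 4), a square root of 8 is 8^((151+1)/4) = 8^38 mod 151.
Repeated squaring: 8^2≡64, 8^4≡19, 8^8≡59, 8^16≡8, 8^32≡64 (mod 151).
8^38 = 8^(32+4+2) ≡ 59 (mod 151).
Check: 59² = 3481 ≡ 8 (mod 151). The two roots are 59 and 92.

59, 92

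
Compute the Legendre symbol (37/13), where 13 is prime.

First reduce: 37 ≡ 11 (mod 13).
Reciprocity: 11 ≡ 3 and 13 ≡ 1 (mod 4), so (11/13) = +(13/11).
Reduce top mod 11: now compute (2/11).
Pull out 2: since 11 ≡ 3 (mod 8), (2/11) = -1.
Reached (1/11) = 1. Collecting the sign flips along the way, the symbol is -1.

-1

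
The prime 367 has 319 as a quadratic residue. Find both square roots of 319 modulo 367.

66, 301

Since 367 ≡ 3 (mod 4), a square root of 319 is 319^((367+1)/4) = 319^92 mod 367.
Repeated squaring: 319^2≡102, 319^4≡128, 319^8≡236, 319^16≡279, 319^32≡37, 319^64≡268 (mod 367).
319^92 = 319^(64+16+8+4) ≡ 66 (mod 367).
Check: 66² = 4356 ≡ 319 (mod 367). The two roots are 66 and 301.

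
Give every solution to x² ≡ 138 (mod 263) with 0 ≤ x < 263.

123, 140

Since 263 ≡ 3 (mod 4), a square root of 138 is 138^((263+1)/4) = 138^66 mod 263.
Repeated squaring: 138^2≡108, 138^4≡92, 138^8≡48, 138^16≡200, 138^32≡24, 138^64≡50 (mod 263).
138^66 = 138^(64+2) ≡ 140 (mod 263).
Check: 140² = 19600 ≡ 138 (mod 263). The two roots are 123 and 140.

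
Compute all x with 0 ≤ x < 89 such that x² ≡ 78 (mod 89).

89 ≡ 1 (mod 4), so we find a root by search.
Trying successive values, 16² = 256 ≡ 78 (mod 89). The other root is 89 − 16 = 73.

16, 73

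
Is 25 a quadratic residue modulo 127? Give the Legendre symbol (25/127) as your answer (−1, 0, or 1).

1

Euler's criterion: (25/127) ≡ 25^63 (mod 127).
25^2 ≡ 117 (mod 127)
25^4 ≡ 100 (mod 127)
25^8 ≡ 94 (mod 127)
25^16 ≡ 73 (mod 127)
25^32 ≡ 122 (mod 127)
25^63 = 25^(32+16+8+4+2+1) ≡ 1 (mod 127).
Result is 1, so (25/127) = 1.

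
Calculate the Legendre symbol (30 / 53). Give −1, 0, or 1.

Pull out 2: since 53 ≡ 5 (mod 8), (2/53) = -1.
Reciprocity: 15 ≡ 3 and 53 ≡ 1 (mod 4), so (15/53) = +(53/15).
Reduce top mod 15: now compute (8/15).
Pull out 2^3: since 15 ≡ 7 (mod 8), (2/15) = +1, so (2/15)^3 = +1.
Reached (1/15) = 1. Collecting the sign flips along the way, the symbol is -1.

-1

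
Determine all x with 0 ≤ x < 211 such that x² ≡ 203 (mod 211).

Since 211 ≡ 3 (mod 4), a square root of 203 is 203^((211+1)/4) = 203^53 mod 211.
Repeated squaring: 203^2≡64, 203^4≡87, 203^8≡184, 203^16≡96, 203^32≡143 (mod 211).
203^53 = 203^(32+16+4+1) ≡ 25 (mod 211).
Check: 25² = 625 ≡ 203 (mod 211). The two roots are 25 and 186.

25, 186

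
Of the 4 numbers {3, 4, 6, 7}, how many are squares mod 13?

2

(3/13) = +1 → QR.
(4/13) = +1 → QR.
(6/13) = -1 → non-residue.
(7/13) = -1 → non-residue.
Total quadratic residues among the 4: 2.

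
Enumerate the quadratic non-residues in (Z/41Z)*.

3 6 7 11 12 13 14 15 17 19 22 24 26 27 28 29 30 34 35 38

Square k = 1,…,20 (k and 41−k give the same square):
1²=1, 2²=4, 3²=9, 4²=16, 5²=25, 6²=36, 7²≡8, 8²≡23, 9²≡40, 10²≡18, 11²≡39, 12²≡21, 13²≡5, 14²≡32, 15²≡20, 16²≡10, 17²≡2, 18²≡37, 19²≡33, 20²≡31 (mod 41).
The residues are {1, 2, 4, 5, 8, 9, 10, 16, 18, 20, 21, 23, 25, 31, 32, 33, 36, 37, 39, 40}; the non-residues are the remaining 20 nonzero classes.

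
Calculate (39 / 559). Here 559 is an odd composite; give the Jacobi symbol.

Reciprocity: 39 ≡ 3 and 559 ≡ 3 (mod 4), so (39/559) = −(559/39).
Reduce top mod 39: now compute (13/39).
Reciprocity: 13 ≡ 1 and 39 ≡ 3 (mod 4), so (13/39) = +(39/13).
Reduce top mod 13: now compute (0/13).
Top reduces to 0: gcd > 1, so the symbol is 0.

0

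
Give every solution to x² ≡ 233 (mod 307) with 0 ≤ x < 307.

Since 307 ≡ 3 (mod 4), a square root of 233 is 233^((307+1)/4) = 233^77 mod 307.
Repeated squaring: 233^2≡257, 233^4≡44, 233^8≡94, 233^16≡240, 233^32≡191, 233^64≡255 (mod 307).
233^77 = 233^(64+8+4+1) ≡ 141 (mod 307).
Check: 141² = 19881 ≡ 233 (mod 307). The two roots are 141 and 166.

141, 166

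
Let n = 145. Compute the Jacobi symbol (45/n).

0

Reciprocity: 45 ≡ 1 and 145 ≡ 1 (mod 4), so (45/145) = +(145/45).
Reduce top mod 45: now compute (10/45).
Pull out 2: since 45 ≡ 5 (mod 8), (2/45) = -1.
Reciprocity: 5 ≡ 1 and 45 ≡ 1 (mod 4), so (5/45) = +(45/5).
Reduce top mod 5: now compute (0/5).
Top reduces to 0: gcd > 1, so the symbol is 0.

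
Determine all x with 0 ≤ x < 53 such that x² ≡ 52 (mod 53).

53 ≡ 1 (mod 4), so we find a root by search.
Trying successive values, 23² = 529 ≡ 52 (mod 53). The other root is 53 − 23 = 30.

23, 30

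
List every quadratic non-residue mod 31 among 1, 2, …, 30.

3, 6, 11, 12, 13, 15, 17, 21, 22, 23, 24, 26, 27, 29, 30

Square k = 1,…,15 (k and 31−k give the same square):
1²=1, 2²=4, 3²=9, 4²=16, 5²=25, 6²≡5, 7²≡18, 8²≡2, 9²≡19, 10²≡7, 11²≡28, 12²≡20, 13²≡14, 14²≡10, 15²≡8 (mod 31).
The residues are {1, 2, 4, 5, 7, 8, 9, 10, 14, 16, 18, 19, 20, 25, 28}; the non-residues are the remaining 15 nonzero classes.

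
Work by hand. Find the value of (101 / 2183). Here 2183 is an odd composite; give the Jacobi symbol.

-1

Reciprocity: 101 ≡ 1 and 2183 ≡ 3 (mod 4), so (101/2183) = +(2183/101).
Reduce top mod 101: now compute (62/101).
Pull out 2: since 101 ≡ 5 (mod 8), (2/101) = -1.
Reciprocity: 31 ≡ 3 and 101 ≡ 1 (mod 4), so (31/101) = +(101/31).
Reduce top mod 31: now compute (8/31).
Pull out 2^3: since 31 ≡ 7 (mod 8), (2/31) = +1, so (2/31)^3 = +1.
Reached (1/31) = 1. Collecting the sign flips along the way, the symbol is -1.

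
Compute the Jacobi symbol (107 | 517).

1

Reciprocity: 107 ≡ 3 and 517 ≡ 1 (mod 4), so (107/517) = +(517/107).
Reduce top mod 107: now compute (89/107).
Reciprocity: 89 ≡ 1 and 107 ≡ 3 (mod 4), so (89/107) = +(107/89).
Reduce top mod 89: now compute (18/89).
Pull out 2: since 89 ≡ 1 (mod 8), (2/89) = +1.
Reciprocity: 9 ≡ 1 and 89 ≡ 1 (mod 4), so (9/89) = +(89/9).
Reduce top mod 9: now compute (8/9).
Pull out 2^3: since 9 ≡ 1 (mod 8), (2/9) = +1, so (2/9)^3 = +1.
Reached (1/9) = 1. Collecting the sign flips along the way, the symbol is +1.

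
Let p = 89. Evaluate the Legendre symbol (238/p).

-1

First reduce: 238 ≡ 60 (mod 89).
Pull out 2^2: since 89 ≡ 1 (mod 8), (2/89) = +1, so (2/89)^2 = +1.
Reciprocity: 15 ≡ 3 and 89 ≡ 1 (mod 4), so (15/89) = +(89/15).
Reduce top mod 15: now compute (14/15).
Pull out 2: since 15 ≡ 7 (mod 8), (2/15) = +1.
Reciprocity: 7 ≡ 3 and 15 ≡ 3 (mod 4), so (7/15) = −(15/7).
Reduce top mod 7: now compute (1/7).
Reached (1/7) = 1. Collecting the sign flips along the way, the symbol is -1.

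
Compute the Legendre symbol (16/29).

1

Pull out 2^4: since 29 ≡ 5 (mod 8), (2/29) = -1, so (2/29)^4 = +1.
Reached (1/29) = 1. Collecting the sign flips along the way, the symbol is +1.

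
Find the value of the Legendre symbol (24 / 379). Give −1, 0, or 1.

Pull out 2^3: since 379 ≡ 3 (mod 8), (2/379) = -1, so (2/379)^3 = -1.
Reciprocity: 3 ≡ 3 and 379 ≡ 3 (mod 4), so (3/379) = −(379/3).
Reduce top mod 3: now compute (1/3).
Reached (1/3) = 1. Collecting the sign flips along the way, the symbol is +1.

1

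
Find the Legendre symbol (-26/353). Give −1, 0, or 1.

Euler's criterion: (-26/353) ≡ 327^176 (mod 353).
327^2 ≡ 323 (mod 353)
327^4 ≡ 194 (mod 353)
327^8 ≡ 218 (mod 353)
327^16 ≡ 222 (mod 353)
327^32 ≡ 217 (mod 353)
327^64 ≡ 140 (mod 353)
327^128 ≡ 185 (mod 353)
327^176 = 327^(128+32+16) ≡ 352 (mod 353).
Result is 352 ≡ −1, so (-26/353) = −1.

-1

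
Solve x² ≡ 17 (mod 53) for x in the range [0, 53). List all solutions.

53 ≡ 1 (mod 4), so we find a root by search.
Trying successive values, 21² = 441 ≡ 17 (mod 53). The other root is 53 − 21 = 32.

21, 32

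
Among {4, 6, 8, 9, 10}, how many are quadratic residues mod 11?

2

(4/11) = +1 → QR.
(6/11) = -1 → non-residue.
(8/11) = -1 → non-residue.
(9/11) = +1 → QR.
(10/11) = -1 → non-residue.
Total quadratic residues among the 5: 2.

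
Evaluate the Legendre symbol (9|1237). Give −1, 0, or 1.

1

Reciprocity: 9 ≡ 1 and 1237 ≡ 1 (mod 4), so (9/1237) = +(1237/9).
Reduce top mod 9: now compute (4/9).
Pull out 2^2: since 9 ≡ 1 (mod 8), (2/9) = +1, so (2/9)^2 = +1.
Reached (1/9) = 1. Collecting the sign flips along the way, the symbol is +1.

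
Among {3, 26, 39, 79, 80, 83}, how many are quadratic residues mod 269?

2

(3/269) = -1 → non-residue.
(26/269) = -1 → non-residue.
(39/269) = -1 → non-residue.
(79/269) = +1 → QR.
(80/269) = +1 → QR.
(83/269) = -1 → non-residue.
Total quadratic residues among the 6: 2.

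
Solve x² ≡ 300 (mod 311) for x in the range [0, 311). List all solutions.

61, 250

Since 311 ≡ 3 (mod 4), a square root of 300 is 300^((311+1)/4) = 300^78 mod 311.
Repeated squaring: 300^2≡121, 300^4≡24, 300^8≡265, 300^16≡250, 300^32≡300, 300^64≡121 (mod 311).
300^78 = 300^(64+8+4+2) ≡ 250 (mod 311).
Check: 250² = 62500 ≡ 300 (mod 311). The two roots are 61 and 250.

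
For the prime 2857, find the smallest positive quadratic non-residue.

(2/2857) = +1, so 2 is a residue.
(3/2857) = +1, so 3 is a residue.
(4/2857) = +1, so 4 is a residue.
(5/2857) = −1, so 5 is the smallest positive non-residue mod 2857.

5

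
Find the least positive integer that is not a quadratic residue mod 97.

(2/97) = +1, so 2 is a residue.
(3/97) = +1, so 3 is a residue.
(4/97) = +1, so 4 is a residue.
(5/97) = −1, so 5 is the smallest positive non-residue mod 97.

5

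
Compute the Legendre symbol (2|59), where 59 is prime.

-1

Euler's criterion: (2/59) ≡ 2^29 (mod 59).
2^2 ≡ 4 (mod 59)
2^4 ≡ 16 (mod 59)
2^8 ≡ 20 (mod 59)
2^16 ≡ 46 (mod 59)
2^29 = 2^(16+8+4+1) ≡ 58 (mod 59).
Result is 58 ≡ −1, so (2/59) = −1.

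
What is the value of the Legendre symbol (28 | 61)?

Pull out 2^2: since 61 ≡ 5 (mod 8), (2/61) = -1, so (2/61)^2 = +1.
Reciprocity: 7 ≡ 3 and 61 ≡ 1 (mod 4), so (7/61) = +(61/7).
Reduce top mod 7: now compute (5/7).
Reciprocity: 5 ≡ 1 and 7 ≡ 3 (mod 4), so (5/7) = +(7/5).
Reduce top mod 5: now compute (2/5).
Pull out 2: since 5 ≡ 5 (mod 8), (2/5) = -1.
Reached (1/5) = 1. Collecting the sign flips along the way, the symbol is -1.

-1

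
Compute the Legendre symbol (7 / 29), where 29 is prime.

Reciprocity: 7 ≡ 3 and 29 ≡ 1 (mod 4), so (7/29) = +(29/7).
Reduce top mod 7: now compute (1/7).
Reached (1/7) = 1. Collecting the sign flips along the way, the symbol is +1.

1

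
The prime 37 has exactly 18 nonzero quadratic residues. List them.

Square k = 1,…,18 (k and 37−k give the same square):
1²=1, 2²=4, 3²=9, 4²=16, 5²=25, 6²=36, 7²≡12, 8²≡27, 9²≡7, 10²≡26, 11²≡10, 12²≡33, 13²≡21, 14²≡11, 15²≡3, 16²≡34, 17²≡30, 18²≡28 (mod 37).
So the quadratic residues mod 37 are {1, 3, 4, 7, 9, 10, 11, 12, 16, 21, 25, 26, 27, 28, 30, 33, 34, 36}.

1,3,4,7,9,10,11,12,16,21,25,26,27,28,30,33,34,36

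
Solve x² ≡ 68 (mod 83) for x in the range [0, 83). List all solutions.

Since 83 ≡ 3 (mod 4), a square root of 68 is 68^((83+1)/4) = 68^21 mod 83.
Repeated squaring: 68^2≡59, 68^4≡78, 68^8≡25, 68^16≡44 (mod 83).
68^21 = 68^(16+4+1) ≡ 63 (mod 83).
Check: 63² = 3969 ≡ 68 (mod 83). The two roots are 20 and 63.

20, 63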